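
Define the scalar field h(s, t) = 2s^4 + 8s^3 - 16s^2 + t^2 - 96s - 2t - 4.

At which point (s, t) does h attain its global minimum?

h(s,t) separates as P(s) + Q(t) − 4, so its minimum is min P + min Q − 4.
P'(s) = 8(s - 2)(s + 2)(s + 3) vanishes at s ∈ {-3, -2, 2}; Q'(t) = 2(t - 1) vanishes at t ∈ {1}.
Local minima of P (where P''>0): P(-3)=90, P(2)=-160. Local minima of Q: Q(1)=-1.
So the global minimum of h is P(2) + Q(1) − 4 = -160 − 1 − 4 = -165, attained at (2, 1).

(2, 1)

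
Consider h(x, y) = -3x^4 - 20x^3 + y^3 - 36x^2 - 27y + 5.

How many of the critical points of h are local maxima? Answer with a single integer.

2

h separates as a function of x plus a function of y, so ∇h=0 decouples.
∂h/∂x = -12x(x + 2)(x + 3) = 0 at x ∈ {-3, -2, 0}; ∂h/∂y = 3(y - 3)(y + 3) = 0 at y ∈ {-3, 3}.
The Hessian is diagonal: diag(h_xx, h_yy). Second derivatives: h_xx(-3)=-36, h_xx(-2)=24, h_xx(0)=-72; h_yy(-3)=-18, h_yy(3)=18.
Local maxima occur where both diagonal entries negative: (-3, -3), (0, -3). Count: 2.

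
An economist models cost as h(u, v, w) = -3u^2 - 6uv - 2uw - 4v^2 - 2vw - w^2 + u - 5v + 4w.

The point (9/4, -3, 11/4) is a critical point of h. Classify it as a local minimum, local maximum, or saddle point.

The Hessian is constant: H = [[-6, -6, -2], [-6, -8, -2], [-2, -2, -2]].
Leading principal minors: Δ₁ = -6, Δ₂ = 12, Δ₃ = -16.
The minors alternate sign starting negative (−, +, −), so H is negative definite: a local maximum.

local maximum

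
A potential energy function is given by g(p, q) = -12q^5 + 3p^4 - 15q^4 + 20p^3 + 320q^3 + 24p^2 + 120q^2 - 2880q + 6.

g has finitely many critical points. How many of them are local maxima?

2

g separates as a function of p plus a function of q, so ∇g=0 decouples.
∂g/∂p = 12p(p + 1)(p + 4) = 0 at p ∈ {-4, -1, 0}; ∂g/∂q = -60(q - 3)(q - 2)(q + 2)(q + 4) = 0 at q ∈ {-4, -2, 2, 3}.
The Hessian is diagonal: diag(g_pp, g_qq). Second derivatives: g_pp(-4)=144, g_pp(-1)=-36, g_pp(0)=48; g_qq(-4)=5040, g_qq(-2)=-2400, g_qq(2)=1440, g_qq(3)=-2100.
Local maxima occur where both diagonal entries negative: (-1, -2), (-1, 3). Count: 2.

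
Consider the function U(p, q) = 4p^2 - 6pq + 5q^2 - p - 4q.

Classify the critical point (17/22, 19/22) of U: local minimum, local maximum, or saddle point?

The Hessian of U is constant: H = [[8, -6], [-6, 10]].
det(H) = 8·10 − (-6)² = 44.
det(H) > 0 and tr(H) = 18 > 0, so H is positive definite and the point is a local minimum.

local minimum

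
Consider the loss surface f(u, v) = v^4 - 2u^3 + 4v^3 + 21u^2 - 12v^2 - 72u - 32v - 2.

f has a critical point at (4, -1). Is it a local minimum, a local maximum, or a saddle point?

The mixed partial ∂²f/∂u∂v is 0, so the Hessian at any point is diag(f_uu, f_vv) = diag(6(-2u + 7), 12(v^2 + 2v - 2)).
At (4, -1): H = diag(-6, -36).
Both eigenvalues are negative, so H is negative definite: a local maximum.

local maximum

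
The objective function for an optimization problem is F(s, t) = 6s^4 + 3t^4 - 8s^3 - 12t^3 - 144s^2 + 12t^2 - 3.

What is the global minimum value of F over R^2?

F(s,t) separates as P(s) + Q(t) − 3, so its minimum is min P + min Q − 3.
P'(s) = 24s(s - 4)(s + 3) vanishes at s ∈ {-3, 0, 4}; Q'(t) = 12t(t - 2)(t - 1) vanishes at t ∈ {0, 1, 2}.
Local minima of P (where P''>0): P(-3)=-594, P(4)=-1280. Local minima of Q: Q(0)=0, Q(2)=0.
So the global minimum of F is P(4) + Q(0) − 3 = -1280 + 0 − 3 = -1283, attained at (4, 0).

-1283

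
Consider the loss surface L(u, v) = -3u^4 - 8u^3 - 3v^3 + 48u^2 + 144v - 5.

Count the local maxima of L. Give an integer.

2

L separates as a function of u plus a function of v, so ∇L=0 decouples.
∂L/∂u = -12u(u - 2)(u + 4) = 0 at u ∈ {-4, 0, 2}; ∂L/∂v = -9(v - 4)(v + 4) = 0 at v ∈ {-4, 4}.
The Hessian is diagonal: diag(L_uu, L_vv). Second derivatives: L_uu(-4)=-288, L_uu(0)=96, L_uu(2)=-144; L_vv(-4)=72, L_vv(4)=-72.
Local maxima occur where both diagonal entries negative: (-4, 4), (2, 4). Count: 2.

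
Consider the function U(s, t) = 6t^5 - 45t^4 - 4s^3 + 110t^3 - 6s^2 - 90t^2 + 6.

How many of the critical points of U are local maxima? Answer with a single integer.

U separates as a function of s plus a function of t, so ∇U=0 decouples.
∂U/∂s = -12s(s + 1) = 0 at s ∈ {-1, 0}; ∂U/∂t = 30t(t - 3)(t - 2)(t - 1) = 0 at t ∈ {0, 1, 2, 3}.
The Hessian is diagonal: diag(U_ss, U_tt). Second derivatives: U_ss(-1)=12, U_ss(0)=-12; U_tt(0)=-180, U_tt(1)=60, U_tt(2)=-60, U_tt(3)=180.
Local maxima occur where both diagonal entries negative: (0, 0), (0, 2). Count: 2.

2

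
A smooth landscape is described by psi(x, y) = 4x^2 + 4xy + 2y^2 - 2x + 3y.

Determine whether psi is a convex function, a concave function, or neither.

psi is quadratic, so its Hessian is the constant matrix H = [[8, 4], [4, 4]].
det(H) = 16, tr(H) = 12.
det(H) > 0 and tr(H) > 0, so H is positive definite everywhere: convex.

convex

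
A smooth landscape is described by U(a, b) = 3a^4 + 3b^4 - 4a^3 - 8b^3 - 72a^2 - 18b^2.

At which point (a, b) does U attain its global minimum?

U(a,b) separates as P(a) + Q(b), so its minimum is min P + min Q.
P'(a) = 12a(a - 4)(a + 3) vanishes at a ∈ {-3, 0, 4}; Q'(b) = 12b(b - 3)(b + 1) vanishes at b ∈ {-1, 0, 3}.
Local minima of P (where P''>0): P(-3)=-297, P(4)=-640. Local minima of Q: Q(-1)=-7, Q(3)=-135.
So the global minimum of U is P(4) + Q(3) = -640 − 135 = -775, attained at (4, 3).

(4, 3)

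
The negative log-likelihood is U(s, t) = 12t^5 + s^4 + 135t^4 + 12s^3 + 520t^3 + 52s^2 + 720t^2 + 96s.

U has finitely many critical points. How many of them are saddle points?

U separates as a function of s plus a function of t, so ∇U=0 decouples.
∂U/∂s = 4(s + 2)(s + 3)(s + 4) = 0 at s ∈ {-4, -3, -2}; ∂U/∂t = 60t(t + 2)(t + 3)(t + 4) = 0 at t ∈ {-4, -3, -2, 0}.
The Hessian is diagonal: diag(U_ss, U_tt). Second derivatives: U_ss(-4)=8, U_ss(-3)=-4, U_ss(-2)=8; U_tt(-4)=-480, U_tt(-3)=180, U_tt(-2)=-240, U_tt(0)=1440.
Saddle points occur where the two diagonal entries have opposite signs: (-4, -4), (-4, -2), (-3, -3), (-3, 0), (-2, -4), (-2, -2). Count: 6.

6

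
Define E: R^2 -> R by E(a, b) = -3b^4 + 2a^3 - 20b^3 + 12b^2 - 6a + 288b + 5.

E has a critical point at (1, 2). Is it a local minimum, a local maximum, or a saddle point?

saddle point

The mixed partial ∂²E/∂a∂b is 0, so the Hessian at any point is diag(E_aa, E_bb) = diag(12a, 12(-3b^2 - 10b + 2)).
At (1, 2): H = diag(12, -360).
The eigenvalues have opposite signs, so H is indefinite: a saddle point.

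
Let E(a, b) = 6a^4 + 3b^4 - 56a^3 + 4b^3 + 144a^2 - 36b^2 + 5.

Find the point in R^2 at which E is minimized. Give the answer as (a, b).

(0, -3)

E(a,b) separates as P(a) + Q(b) + 5, so its minimum is min P + min Q + 5.
P'(a) = 24a(a - 4)(a - 3) vanishes at a ∈ {0, 3, 4}; Q'(b) = 12b(b - 2)(b + 3) vanishes at b ∈ {-3, 0, 2}.
Local minima of P (where P''>0): P(0)=0, P(4)=256. Local minima of Q: Q(-3)=-189, Q(2)=-64.
So the global minimum of E is P(0) + Q(-3) + 5 = 0 − 189 + 5 = -184, attained at (0, -3).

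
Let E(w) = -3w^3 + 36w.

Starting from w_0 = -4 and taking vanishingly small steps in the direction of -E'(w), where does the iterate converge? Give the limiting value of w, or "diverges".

E'(w) = -9(w - 2)(w + 2), so E'(-4) = -108.
Gradient descent moves in the -E' direction, i.e. w is increasing.
The nearest critical point in that direction is w = -2, where E'' = 36 > 0 (a local minimum). The iterate converges there.

-2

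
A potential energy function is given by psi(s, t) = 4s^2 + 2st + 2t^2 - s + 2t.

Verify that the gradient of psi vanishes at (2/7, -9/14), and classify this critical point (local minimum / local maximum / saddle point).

local minimum

∇psi = (8s + 2t - 1, 2s + 4t + 2); substituting (2/7, -9/14) gives ∇psi = (0, 0), so (2/7, -9/14) is indeed a critical point.
The Hessian of psi is constant: H = [[8, 2], [2, 4]].
det(H) = 8·4 − 2² = 28.
det(H) > 0 and tr(H) = 12 > 0, so H is positive definite and the point is a local minimum.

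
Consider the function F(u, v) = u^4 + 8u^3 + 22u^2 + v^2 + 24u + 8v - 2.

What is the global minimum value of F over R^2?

-27

F(u,v) separates as P(u) + Q(v) − 2, so its minimum is min P + min Q − 2.
P'(u) = 4(u + 1)(u + 2)(u + 3) vanishes at u ∈ {-3, -2, -1}; Q'(v) = 2v + 8 vanishes at v ∈ {-4}.
Local minima of P (where P''>0): P(-3)=-9, P(-1)=-9. Local minima of Q: Q(-4)=-16.
So the global minimum of F is P(-3) + Q(-4) − 2 = -9 − 16 − 2 = -27, attained at (-3, -4).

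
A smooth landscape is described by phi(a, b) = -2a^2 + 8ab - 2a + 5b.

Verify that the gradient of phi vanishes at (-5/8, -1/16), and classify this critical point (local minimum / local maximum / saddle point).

∇phi = (-4a + 8b - 2, 8a + 5); substituting (-5/8, -1/16) gives ∇phi = (0, 0), so (-5/8, -1/16) is indeed a critical point.
The Hessian of phi is constant: H = [[-4, 8], [8, 0]].
det(H) = (-4)·0 − 8² = -64.
Since det(H) < 0, H is indefinite and the critical point is a saddle point.

saddle point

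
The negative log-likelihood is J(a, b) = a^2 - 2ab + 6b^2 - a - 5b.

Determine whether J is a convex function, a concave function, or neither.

convex

J is quadratic, so its Hessian is the constant matrix H = [[2, -2], [-2, 12]].
det(H) = 20, tr(H) = 14.
det(H) > 0 and tr(H) > 0, so H is positive definite everywhere: convex.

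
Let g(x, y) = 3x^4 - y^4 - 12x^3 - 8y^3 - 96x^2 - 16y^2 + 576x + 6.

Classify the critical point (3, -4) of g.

local maximum

The mixed partial ∂²g/∂x∂y is 0, so the Hessian at any point is diag(g_xx, g_yy) = diag(12(3x^2 - 6x - 16), -4(3y^2 + 12y + 8)).
At (3, -4): H = diag(-84, -32).
Both eigenvalues are negative, so H is negative definite: a local maximum.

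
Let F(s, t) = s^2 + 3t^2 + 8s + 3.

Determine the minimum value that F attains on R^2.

-13

F(s,t) separates as P(s) + Q(t) + 3, so its minimum is min P + min Q + 3.
P'(s) = 2s + 8 vanishes at s ∈ {-4}; Q'(t) = 6t vanishes at t ∈ {0}.
Local minima of P (where P''>0): P(-4)=-16. Local minima of Q: Q(0)=0.
So the global minimum of F is P(-4) + Q(0) + 3 = -16 + 0 + 3 = -13, attained at (-4, 0).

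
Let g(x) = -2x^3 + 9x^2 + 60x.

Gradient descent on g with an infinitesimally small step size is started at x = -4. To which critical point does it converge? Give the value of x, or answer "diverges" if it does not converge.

-2

g'(x) = -6(x - 5)(x + 2), so g'(-4) = -108.
Gradient descent moves in the -g' direction, i.e. x is increasing.
The nearest critical point in that direction is x = -2, where g'' = 42 > 0 (a local minimum). The iterate converges there.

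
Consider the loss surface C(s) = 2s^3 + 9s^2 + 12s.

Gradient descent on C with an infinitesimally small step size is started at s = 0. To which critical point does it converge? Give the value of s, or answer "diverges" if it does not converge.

C'(s) = 6(s + 1)(s + 2), so C'(0) = 12.
Gradient descent moves in the -C' direction, i.e. s is decreasing.
The nearest critical point in that direction is s = -1, where C'' = 6 > 0 (a local minimum). The iterate converges there.

-1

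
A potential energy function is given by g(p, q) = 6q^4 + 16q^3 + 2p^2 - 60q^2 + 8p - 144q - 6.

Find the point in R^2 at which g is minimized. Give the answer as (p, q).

(-2, 2)

g(p,q) separates as A(p) + B(q) − 6, so its minimum is min A + min B − 6.
A'(p) = 4p + 8 vanishes at p ∈ {-2}; B'(q) = 24(q - 2)(q + 1)(q + 3) vanishes at q ∈ {-3, -1, 2}.
Local minima of A (where A''>0): A(-2)=-8. Local minima of B: B(-3)=-54, B(2)=-304.
So the global minimum of g is A(-2) + B(2) − 6 = -8 − 304 − 6 = -318, attained at (-2, 2).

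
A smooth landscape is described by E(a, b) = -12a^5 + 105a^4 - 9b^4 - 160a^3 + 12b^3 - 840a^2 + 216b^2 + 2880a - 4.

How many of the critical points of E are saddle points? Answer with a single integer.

E separates as a function of a plus a function of b, so ∇E=0 decouples.
∂E/∂a = -60(a - 4)(a - 3)(a - 2)(a + 2) = 0 at a ∈ {-2, 2, 3, 4}; ∂E/∂b = -36b(b - 4)(b + 3) = 0 at b ∈ {-3, 0, 4}.
The Hessian is diagonal: diag(E_aa, E_bb). Second derivatives: E_aa(-2)=7200, E_aa(2)=-480, E_aa(3)=300, E_aa(4)=-720; E_bb(-3)=-756, E_bb(0)=432, E_bb(4)=-1008.
Saddle points occur where the two diagonal entries have opposite signs: (-2, -3), (-2, 4), (2, 0), (3, -3), (3, 4), (4, 0). Count: 6.

6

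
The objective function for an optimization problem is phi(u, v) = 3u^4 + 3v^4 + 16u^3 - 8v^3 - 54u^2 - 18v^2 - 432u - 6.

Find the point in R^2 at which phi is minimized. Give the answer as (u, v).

phi(u,v) separates as P(u) + Q(v) − 6, so its minimum is min P + min Q − 6.
P'(u) = 12(u - 3)(u + 3)(u + 4) vanishes at u ∈ {-4, -3, 3}; Q'(v) = 12v(v - 3)(v + 1) vanishes at v ∈ {-1, 0, 3}.
Local minima of P (where P''>0): P(-4)=608, P(3)=-1107. Local minima of Q: Q(-1)=-7, Q(3)=-135.
So the global minimum of phi is P(3) + Q(3) − 6 = -1107 − 135 − 6 = -1248, attained at (3, 3).

(3, 3)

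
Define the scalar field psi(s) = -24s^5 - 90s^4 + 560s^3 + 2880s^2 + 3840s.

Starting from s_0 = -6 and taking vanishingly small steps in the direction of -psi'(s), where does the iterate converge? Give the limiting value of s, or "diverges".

-4

psi'(s) = -120(s - 4)(s + 1)(s + 2)(s + 4), so psi'(-6) = -48000.
Gradient descent moves in the -psi' direction, i.e. s is increasing.
The nearest critical point in that direction is s = -4, where psi'' = 5760 > 0 (a local minimum). The iterate converges there.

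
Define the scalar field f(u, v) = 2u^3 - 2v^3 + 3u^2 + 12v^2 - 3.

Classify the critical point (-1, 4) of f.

local maximum

The mixed partial ∂²f/∂u∂v is 0, so the Hessian at any point is diag(f_uu, f_vv) = diag(6(2u + 1), 12(-v + 2)).
At (-1, 4): H = diag(-6, -24).
Both eigenvalues are negative, so H is negative definite: a local maximum.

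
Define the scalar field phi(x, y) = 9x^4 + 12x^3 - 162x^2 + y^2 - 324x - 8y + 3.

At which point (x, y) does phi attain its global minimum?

phi(x,y) separates as P(x) + Q(y) + 3, so its minimum is min P + min Q + 3.
P'(x) = 36(x - 3)(x + 1)(x + 3) vanishes at x ∈ {-3, -1, 3}; Q'(y) = 2y - 8 vanishes at y ∈ {4}.
Local minima of P (where P''>0): P(-3)=-81, P(3)=-1377. Local minima of Q: Q(4)=-16.
So the global minimum of phi is P(3) + Q(4) + 3 = -1377 − 16 + 3 = -1390, attained at (3, 4).

(3, 4)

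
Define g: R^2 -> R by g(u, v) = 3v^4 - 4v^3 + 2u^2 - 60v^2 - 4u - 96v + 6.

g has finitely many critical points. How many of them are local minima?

2

g separates as a function of u plus a function of v, so ∇g=0 decouples.
∂g/∂u = 4(u - 1) = 0 at u ∈ {1}; ∂g/∂v = 12(v - 4)(v + 1)(v + 2) = 0 at v ∈ {-2, -1, 4}.
The Hessian is diagonal: diag(g_uu, g_vv). Second derivatives: g_uu(1)=4; g_vv(-2)=72, g_vv(-1)=-60, g_vv(4)=360.
Local minima occur where both diagonal entries positive: (1, -2), (1, 4). Count: 2.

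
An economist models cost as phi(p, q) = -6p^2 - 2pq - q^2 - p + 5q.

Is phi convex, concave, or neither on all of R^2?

phi is quadratic, so its Hessian is the constant matrix H = [[-12, -2], [-2, -2]].
det(H) = 20, tr(H) = -14.
det(H) > 0 and tr(H) < 0, so H is negative definite everywhere: concave.

concave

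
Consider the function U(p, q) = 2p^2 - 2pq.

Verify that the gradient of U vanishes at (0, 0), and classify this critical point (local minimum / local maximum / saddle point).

saddle point

∇U = (4p - 2q, -2p); substituting (0, 0) gives ∇U = (0, 0), so (0, 0) is indeed a critical point.
The Hessian of U is constant: H = [[4, -2], [-2, 0]].
det(H) = 4·0 − (-2)² = -4.
Since det(H) < 0, H is indefinite and the critical point is a saddle point.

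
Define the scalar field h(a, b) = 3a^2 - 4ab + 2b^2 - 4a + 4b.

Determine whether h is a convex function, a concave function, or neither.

h is quadratic, so its Hessian is the constant matrix H = [[6, -4], [-4, 4]].
det(H) = 8, tr(H) = 10.
det(H) > 0 and tr(H) > 0, so H is positive definite everywhere: convex.

convex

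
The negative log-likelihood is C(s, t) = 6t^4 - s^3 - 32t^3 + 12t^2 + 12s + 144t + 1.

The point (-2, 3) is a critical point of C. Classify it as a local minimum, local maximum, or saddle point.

The mixed partial ∂²C/∂s∂t is 0, so the Hessian at any point is diag(C_ss, C_tt) = diag(-6s, 24(3t^2 - 8t + 1)).
At (-2, 3): H = diag(12, 96).
Both eigenvalues are positive, so H is positive definite: a local minimum.

local minimum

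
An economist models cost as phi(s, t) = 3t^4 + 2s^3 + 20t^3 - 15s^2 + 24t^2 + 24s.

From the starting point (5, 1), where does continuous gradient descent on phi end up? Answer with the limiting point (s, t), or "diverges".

(4, 0)

phi is separable, so gradient descent decouples: s follows -∂phi/∂s, t follows -∂phi/∂t.
∂phi/∂s = 6(s - 4)(s - 1); at s=5 this is 24, so s decreases.
∂phi/∂t = 12t(t + 1)(t + 4); at t=1 this is 120, so t decreases.
s converges to its nearest critical value 4 (a local min of the s-part); t converges to 0. The iterate converges to (4, 0).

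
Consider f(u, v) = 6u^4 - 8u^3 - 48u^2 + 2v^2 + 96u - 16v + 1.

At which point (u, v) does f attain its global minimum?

(-2, 4)

f(u,v) separates as P(u) + Q(v) + 1, so its minimum is min P + min Q + 1.
P'(u) = 24(u - 2)(u - 1)(u + 2) vanishes at u ∈ {-2, 1, 2}; Q'(v) = 4v - 16 vanishes at v ∈ {4}.
Local minima of P (where P''>0): P(-2)=-224, P(2)=32. Local minima of Q: Q(4)=-32.
So the global minimum of f is P(-2) + Q(4) + 1 = -224 − 32 + 1 = -255, attained at (-2, 4).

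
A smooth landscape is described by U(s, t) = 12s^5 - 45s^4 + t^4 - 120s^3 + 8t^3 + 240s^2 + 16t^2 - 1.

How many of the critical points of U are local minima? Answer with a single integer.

U separates as a function of s plus a function of t, so ∇U=0 decouples.
∂U/∂s = 60s(s - 4)(s - 1)(s + 2) = 0 at s ∈ {-2, 0, 1, 4}; ∂U/∂t = 4t(t + 2)(t + 4) = 0 at t ∈ {-4, -2, 0}.
The Hessian is diagonal: diag(U_ss, U_tt). Second derivatives: U_ss(-2)=-2160, U_ss(0)=480, U_ss(1)=-540, U_ss(4)=4320; U_tt(-4)=32, U_tt(-2)=-16, U_tt(0)=32.
Local minima occur where both diagonal entries positive: (0, -4), (0, 0), (4, -4), (4, 0). Count: 4.

4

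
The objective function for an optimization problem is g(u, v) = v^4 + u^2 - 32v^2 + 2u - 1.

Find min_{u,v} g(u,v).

-258

g(u,v) separates as P(u) + Q(v) − 1, so its minimum is min P + min Q − 1.
P'(u) = 2u + 2 vanishes at u ∈ {-1}; Q'(v) = 4v(v - 4)(v + 4) vanishes at v ∈ {-4, 0, 4}.
Local minima of P (where P''>0): P(-1)=-1. Local minima of Q: Q(-4)=-256, Q(4)=-256.
So the global minimum of g is P(-1) + Q(-4) − 1 = -1 − 256 − 1 = -258, attained at (-1, -4).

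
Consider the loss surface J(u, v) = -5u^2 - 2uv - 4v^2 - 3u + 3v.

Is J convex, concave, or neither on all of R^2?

concave

J is quadratic, so its Hessian is the constant matrix H = [[-10, -2], [-2, -8]].
det(H) = 76, tr(H) = -18.
det(H) > 0 and tr(H) < 0, so H is negative definite everywhere: concave.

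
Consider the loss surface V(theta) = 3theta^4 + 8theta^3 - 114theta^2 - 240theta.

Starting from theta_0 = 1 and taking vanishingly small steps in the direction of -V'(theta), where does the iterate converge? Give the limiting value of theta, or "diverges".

V'(theta) = 12(theta - 4)(theta + 1)(theta + 5), so V'(1) = -432.
Gradient descent moves in the -V' direction, i.e. theta is increasing.
The nearest critical point in that direction is theta = 4, where V'' = 540 > 0 (a local minimum). The iterate converges there.

4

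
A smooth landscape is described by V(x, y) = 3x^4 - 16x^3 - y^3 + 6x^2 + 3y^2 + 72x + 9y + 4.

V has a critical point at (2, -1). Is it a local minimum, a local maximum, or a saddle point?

The mixed partial ∂²V/∂x∂y is 0, so the Hessian at any point is diag(V_xx, V_yy) = diag(12(3x^2 - 8x + 1), 6(-y + 1)).
At (2, -1): H = diag(-36, 12).
The eigenvalues have opposite signs, so H is indefinite: a saddle point.

saddle point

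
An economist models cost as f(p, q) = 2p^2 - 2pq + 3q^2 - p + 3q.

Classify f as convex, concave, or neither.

f is quadratic, so its Hessian is the constant matrix H = [[4, -2], [-2, 6]].
det(H) = 20, tr(H) = 10.
det(H) > 0 and tr(H) > 0, so H is positive definite everywhere: convex.

convex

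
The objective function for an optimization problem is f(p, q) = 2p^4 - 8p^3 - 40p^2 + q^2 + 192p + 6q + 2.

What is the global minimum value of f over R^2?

-565

f(p,q) separates as A(p) + B(q) + 2, so its minimum is min A + min B + 2.
A'(p) = 8(p - 4)(p - 2)(p + 3) vanishes at p ∈ {-3, 2, 4}; B'(q) = 2q + 6 vanishes at q ∈ {-3}.
Local minima of A (where A''>0): A(-3)=-558, A(4)=128. Local minima of B: B(-3)=-9.
So the global minimum of f is A(-3) + B(-3) + 2 = -558 − 9 + 2 = -565, attained at (-3, -3).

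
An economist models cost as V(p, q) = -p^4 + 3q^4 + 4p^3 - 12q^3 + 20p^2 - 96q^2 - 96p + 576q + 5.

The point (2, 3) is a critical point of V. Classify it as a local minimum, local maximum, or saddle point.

The mixed partial ∂²V/∂p∂q is 0, so the Hessian at any point is diag(V_pp, V_qq) = diag(4(-3p^2 + 6p + 10), 12(3q^2 - 6q - 16)).
At (2, 3): H = diag(40, -84).
The eigenvalues have opposite signs, so H is indefinite: a saddle point.

saddle point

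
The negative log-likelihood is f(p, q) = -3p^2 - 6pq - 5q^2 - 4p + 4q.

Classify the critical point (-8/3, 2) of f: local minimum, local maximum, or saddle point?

The Hessian of f is constant: H = [[-6, -6], [-6, -10]].
det(H) = (-6)·(-10) − (-6)² = 24.
det(H) > 0 and tr(H) = -16 < 0, so H is negative definite and the point is a local maximum.

local maximum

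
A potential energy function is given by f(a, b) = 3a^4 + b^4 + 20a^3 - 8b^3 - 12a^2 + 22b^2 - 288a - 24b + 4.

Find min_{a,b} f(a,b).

-421

f(a,b) separates as P(a) + Q(b) + 4, so its minimum is min P + min Q + 4.
P'(a) = 12(a - 2)(a + 3)(a + 4) vanishes at a ∈ {-4, -3, 2}; Q'(b) = 4(b - 3)(b - 2)(b - 1) vanishes at b ∈ {1, 2, 3}.
Local minima of P (where P''>0): P(-4)=448, P(2)=-416. Local minima of Q: Q(1)=-9, Q(3)=-9.
So the global minimum of f is P(2) + Q(1) + 4 = -416 − 9 + 4 = -421, attained at (2, 1).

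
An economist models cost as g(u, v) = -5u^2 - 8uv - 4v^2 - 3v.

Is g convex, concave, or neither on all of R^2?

concave

g is quadratic, so its Hessian is the constant matrix H = [[-10, -8], [-8, -8]].
det(H) = 16, tr(H) = -18.
det(H) > 0 and tr(H) < 0, so H is negative definite everywhere: concave.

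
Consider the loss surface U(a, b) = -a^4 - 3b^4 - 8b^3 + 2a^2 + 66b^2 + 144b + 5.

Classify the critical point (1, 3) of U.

local maximum

The mixed partial ∂²U/∂a∂b is 0, so the Hessian at any point is diag(U_aa, U_bb) = diag(4(-3a^2 + 1), 12(-3b^2 - 4b + 11)).
At (1, 3): H = diag(-8, -336).
Both eigenvalues are negative, so H is negative definite: a local maximum.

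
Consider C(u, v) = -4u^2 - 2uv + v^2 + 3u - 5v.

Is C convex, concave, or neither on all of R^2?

neither

C is quadratic, so its Hessian is the constant matrix H = [[-8, -2], [-2, 2]].
det(H) = -20, tr(H) = -6.
det(H) < 0, so H is indefinite: neither convex nor concave.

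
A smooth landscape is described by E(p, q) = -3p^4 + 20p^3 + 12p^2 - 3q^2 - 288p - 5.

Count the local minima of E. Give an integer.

E separates as a function of p plus a function of q, so ∇E=0 decouples.
∂E/∂p = -12(p - 4)(p - 3)(p + 2) = 0 at p ∈ {-2, 3, 4}; ∂E/∂q = -6q = 0 at q ∈ {0}.
The Hessian is diagonal: diag(E_pp, E_qq). Second derivatives: E_pp(-2)=-360, E_pp(3)=60, E_pp(4)=-72; E_qq(0)=-6.
Local minima occur where both diagonal entries positive: none. Count: 0.

0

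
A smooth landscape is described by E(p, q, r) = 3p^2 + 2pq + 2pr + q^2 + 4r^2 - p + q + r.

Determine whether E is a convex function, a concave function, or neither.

convex

E is quadratic, so its Hessian is the constant matrix H = [[6, 2, 2], [2, 2, 0], [2, 0, 8]].
Leading principal minors: 6, 8, 56.
All positive ⇒ H ≻ 0 ⇒ convex.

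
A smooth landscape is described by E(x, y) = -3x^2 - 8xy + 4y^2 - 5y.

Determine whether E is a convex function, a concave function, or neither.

neither

E is quadratic, so its Hessian is the constant matrix H = [[-6, -8], [-8, 8]].
det(H) = -112, tr(H) = 2.
det(H) < 0, so H is indefinite: neither convex nor concave.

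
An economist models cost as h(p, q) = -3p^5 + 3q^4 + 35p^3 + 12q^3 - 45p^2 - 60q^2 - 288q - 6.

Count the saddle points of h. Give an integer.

6

h separates as a function of p plus a function of q, so ∇h=0 decouples.
∂h/∂p = -15p(p - 2)(p - 1)(p + 3) = 0 at p ∈ {-3, 0, 1, 2}; ∂h/∂q = 12(q - 3)(q + 2)(q + 4) = 0 at q ∈ {-4, -2, 3}.
The Hessian is diagonal: diag(h_pp, h_qq). Second derivatives: h_pp(-3)=900, h_pp(0)=-90, h_pp(1)=60, h_pp(2)=-150; h_qq(-4)=168, h_qq(-2)=-120, h_qq(3)=420.
Saddle points occur where the two diagonal entries have opposite signs: (-3, -2), (0, -4), (0, 3), (1, -2), (2, -4), (2, 3). Count: 6.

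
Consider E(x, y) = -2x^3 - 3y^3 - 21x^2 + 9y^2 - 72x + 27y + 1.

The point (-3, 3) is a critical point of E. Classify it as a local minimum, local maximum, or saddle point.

local maximum

The mixed partial ∂²E/∂x∂y is 0, so the Hessian at any point is diag(E_xx, E_yy) = diag(-6(2x + 7), 18(-y + 1)).
At (-3, 3): H = diag(-6, -36).
Both eigenvalues are negative, so H is negative definite: a local maximum.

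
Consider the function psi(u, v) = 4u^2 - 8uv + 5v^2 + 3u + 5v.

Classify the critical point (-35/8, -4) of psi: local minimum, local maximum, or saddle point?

local minimum

The Hessian of psi is constant: H = [[8, -8], [-8, 10]].
det(H) = 8·10 − (-8)² = 16.
det(H) > 0 and tr(H) = 18 > 0, so H is positive definite and the point is a local minimum.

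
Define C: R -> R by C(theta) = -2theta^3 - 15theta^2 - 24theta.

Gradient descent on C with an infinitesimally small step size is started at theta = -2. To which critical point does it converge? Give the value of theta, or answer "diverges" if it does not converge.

-4

C'(theta) = -6(theta + 1)(theta + 4), so C'(-2) = 12.
Gradient descent moves in the -C' direction, i.e. theta is decreasing.
The nearest critical point in that direction is theta = -4, where C'' = 18 > 0 (a local minimum). The iterate converges there.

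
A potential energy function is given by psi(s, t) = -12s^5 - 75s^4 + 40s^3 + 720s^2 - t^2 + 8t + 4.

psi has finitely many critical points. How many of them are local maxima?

2

psi separates as a function of s plus a function of t, so ∇psi=0 decouples.
∂psi/∂s = -60s(s - 2)(s + 3)(s + 4) = 0 at s ∈ {-4, -3, 0, 2}; ∂psi/∂t = -2(t - 4) = 0 at t ∈ {4}.
The Hessian is diagonal: diag(psi_ss, psi_tt). Second derivatives: psi_ss(-4)=1440, psi_ss(-3)=-900, psi_ss(0)=1440, psi_ss(2)=-3600; psi_tt(4)=-2.
Local maxima occur where both diagonal entries negative: (-3, 4), (2, 4). Count: 2.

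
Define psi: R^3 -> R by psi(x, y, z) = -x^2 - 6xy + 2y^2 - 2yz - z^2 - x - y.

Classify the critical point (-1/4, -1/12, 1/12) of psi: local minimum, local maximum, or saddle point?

saddle point

The Hessian is constant: H = [[-2, -6, 0], [-6, 4, -2], [0, -2, -2]].
Leading principal minors: Δ₁ = -2, Δ₂ = -44, Δ₃ = 96.
The minors fit neither the all-positive nor the alternating-sign pattern, so H is indefinite: a saddle point.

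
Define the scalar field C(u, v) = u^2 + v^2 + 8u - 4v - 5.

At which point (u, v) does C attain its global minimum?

(-4, 2)

C(u,v) separates as P(u) + Q(v) − 5, so its minimum is min P + min Q − 5.
P'(u) = 2u + 8 vanishes at u ∈ {-4}; Q'(v) = 2v - 4 vanishes at v ∈ {2}.
Local minima of P (where P''>0): P(-4)=-16. Local minima of Q: Q(2)=-4.
So the global minimum of C is P(-4) + Q(2) − 5 = -16 − 4 − 5 = -25, attained at (-4, 2).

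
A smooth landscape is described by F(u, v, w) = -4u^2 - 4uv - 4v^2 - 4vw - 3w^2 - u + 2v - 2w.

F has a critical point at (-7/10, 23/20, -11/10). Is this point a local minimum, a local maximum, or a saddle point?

The Hessian is constant: H = [[-8, -4, 0], [-4, -8, -4], [0, -4, -6]].
Leading principal minors: Δ₁ = -8, Δ₂ = 48, Δ₃ = -160.
The minors alternate sign starting negative (−, +, −), so H is negative definite: a local maximum.

local maximum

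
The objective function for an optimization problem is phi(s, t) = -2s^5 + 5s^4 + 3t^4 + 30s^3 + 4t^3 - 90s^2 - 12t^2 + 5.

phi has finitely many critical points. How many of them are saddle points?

phi separates as a function of s plus a function of t, so ∇phi=0 decouples.
∂phi/∂s = -10s(s - 3)(s - 2)(s + 3) = 0 at s ∈ {-3, 0, 2, 3}; ∂phi/∂t = 12t(t - 1)(t + 2) = 0 at t ∈ {-2, 0, 1}.
The Hessian is diagonal: diag(phi_ss, phi_tt). Second derivatives: phi_ss(-3)=900, phi_ss(0)=-180, phi_ss(2)=100, phi_ss(3)=-180; phi_tt(-2)=72, phi_tt(0)=-24, phi_tt(1)=36.
Saddle points occur where the two diagonal entries have opposite signs: (-3, 0), (0, -2), (0, 1), (2, 0), (3, -2), (3, 1). Count: 6.

6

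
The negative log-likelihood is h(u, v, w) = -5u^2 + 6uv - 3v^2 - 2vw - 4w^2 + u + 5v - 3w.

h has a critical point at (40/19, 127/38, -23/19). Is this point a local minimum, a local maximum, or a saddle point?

The Hessian is constant: H = [[-10, 6, 0], [6, -6, -2], [0, -2, -8]].
Leading principal minors: Δ₁ = -10, Δ₂ = 24, Δ₃ = -152.
The minors alternate sign starting negative (−, +, −), so H is negative definite: a local maximum.

local maximum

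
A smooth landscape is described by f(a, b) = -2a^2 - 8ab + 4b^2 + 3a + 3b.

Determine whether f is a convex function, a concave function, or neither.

f is quadratic, so its Hessian is the constant matrix H = [[-4, -8], [-8, 8]].
det(H) = -96, tr(H) = 4.
det(H) < 0, so H is indefinite: neither convex nor concave.

neither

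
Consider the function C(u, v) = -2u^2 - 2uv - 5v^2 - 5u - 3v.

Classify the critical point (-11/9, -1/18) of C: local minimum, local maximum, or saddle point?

local maximum

The Hessian of C is constant: H = [[-4, -2], [-2, -10]].
det(H) = (-4)·(-10) − (-2)² = 36.
det(H) > 0 and tr(H) = -14 < 0, so H is negative definite and the point is a local maximum.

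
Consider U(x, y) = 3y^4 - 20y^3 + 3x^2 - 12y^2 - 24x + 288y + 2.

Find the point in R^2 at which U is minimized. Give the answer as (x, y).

U(x,y) separates as P(x) + Q(y) + 2, so its minimum is min P + min Q + 2.
P'(x) = 6x - 24 vanishes at x ∈ {4}; Q'(y) = 12(y - 4)(y - 3)(y + 2) vanishes at y ∈ {-2, 3, 4}.
Local minima of P (where P''>0): P(4)=-48. Local minima of Q: Q(-2)=-416, Q(4)=448.
So the global minimum of U is P(4) + Q(-2) + 2 = -48 − 416 + 2 = -462, attained at (4, -2).

(4, -2)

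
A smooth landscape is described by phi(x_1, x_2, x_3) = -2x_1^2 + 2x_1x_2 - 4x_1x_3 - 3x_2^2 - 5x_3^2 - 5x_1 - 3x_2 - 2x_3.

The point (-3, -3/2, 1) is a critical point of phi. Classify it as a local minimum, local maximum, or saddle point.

local maximum

The Hessian is constant: H = [[-4, 2, -4], [2, -6, 0], [-4, 0, -10]].
Leading principal minors: Δ₁ = -4, Δ₂ = 20, Δ₃ = -104.
The minors alternate sign starting negative (−, +, −), so H is negative definite: a local maximum.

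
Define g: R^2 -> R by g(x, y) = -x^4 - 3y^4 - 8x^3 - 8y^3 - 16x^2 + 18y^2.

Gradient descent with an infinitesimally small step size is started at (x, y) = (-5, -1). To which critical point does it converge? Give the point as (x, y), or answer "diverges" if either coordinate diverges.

diverges

g is separable, so gradient descent decouples: x follows -∂g/∂x, y follows -∂g/∂y.
∂g/∂x = -4x(x + 2)(x + 4); at x=-5 this is 60, so x decreases.
∂g/∂y = -12y(y - 1)(y + 3); at y=-1 this is -48, so y increases.
The x-coordinate has no critical point in that direction and runs off to infinity.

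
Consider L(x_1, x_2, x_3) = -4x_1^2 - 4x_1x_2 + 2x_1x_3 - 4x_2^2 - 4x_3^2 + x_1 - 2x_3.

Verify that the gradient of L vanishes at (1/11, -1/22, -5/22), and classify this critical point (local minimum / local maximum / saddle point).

∇L = (-8x_1 - 4x_2 + 2x_3 + 1, -4x_1 - 8x_2, 2x_1 - 8x_3 - 2); substituting (1/11, -1/22, -5/22) gives ∇L = (0, 0, 0), so (1/11, -1/22, -5/22) is indeed a critical point.
The Hessian is constant: H = [[-8, -4, 2], [-4, -8, 0], [2, 0, -8]].
Leading principal minors: Δ₁ = -8, Δ₂ = 48, Δ₃ = -352.
The minors alternate sign starting negative (−, +, −), so H is negative definite: a local maximum.

local maximum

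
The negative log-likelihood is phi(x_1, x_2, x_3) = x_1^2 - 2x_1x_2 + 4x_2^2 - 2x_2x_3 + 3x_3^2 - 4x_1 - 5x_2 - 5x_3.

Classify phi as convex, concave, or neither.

phi is quadratic, so its Hessian is the constant matrix H = [[2, -2, 0], [-2, 8, -2], [0, -2, 6]].
Leading principal minors: 2, 12, 64.
All positive ⇒ H ≻ 0 ⇒ convex.

convex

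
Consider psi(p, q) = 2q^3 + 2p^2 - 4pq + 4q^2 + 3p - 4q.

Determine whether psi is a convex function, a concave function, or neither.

neither

The term 2q^3 is cubic, so the Hessian is not constant.
∂²psi/∂q² = 12q + 8, which takes both signs as q varies (negative for sufficiently negative q). A diagonal entry of the Hessian changing sign means the Hessian is neither positive- nor negative-semidefinite on all of R^2.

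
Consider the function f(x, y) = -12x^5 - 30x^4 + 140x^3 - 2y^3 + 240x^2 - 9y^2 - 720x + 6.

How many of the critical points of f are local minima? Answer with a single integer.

f separates as a function of x plus a function of y, so ∇f=0 decouples.
∂f/∂x = -60(x - 2)(x - 1)(x + 2)(x + 3) = 0 at x ∈ {-3, -2, 1, 2}; ∂f/∂y = -6y(y + 3) = 0 at y ∈ {-3, 0}.
The Hessian is diagonal: diag(f_xx, f_yy). Second derivatives: f_xx(-3)=1200, f_xx(-2)=-720, f_xx(1)=720, f_xx(2)=-1200; f_yy(-3)=18, f_yy(0)=-18.
Local minima occur where both diagonal entries positive: (-3, -3), (1, -3). Count: 2.

2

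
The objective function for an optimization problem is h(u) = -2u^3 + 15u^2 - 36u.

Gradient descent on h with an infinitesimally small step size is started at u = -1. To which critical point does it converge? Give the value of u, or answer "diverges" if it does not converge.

2

h'(u) = -6(u - 3)(u - 2), so h'(-1) = -72.
Gradient descent moves in the -h' direction, i.e. u is increasing.
The nearest critical point in that direction is u = 2, where h'' = 6 > 0 (a local minimum). The iterate converges there.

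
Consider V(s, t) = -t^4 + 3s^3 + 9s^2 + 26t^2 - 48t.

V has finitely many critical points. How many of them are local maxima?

V separates as a function of s plus a function of t, so ∇V=0 decouples.
∂V/∂s = 9s(s + 2) = 0 at s ∈ {-2, 0}; ∂V/∂t = -4(t - 3)(t - 1)(t + 4) = 0 at t ∈ {-4, 1, 3}.
The Hessian is diagonal: diag(V_ss, V_tt). Second derivatives: V_ss(-2)=-18, V_ss(0)=18; V_tt(-4)=-140, V_tt(1)=40, V_tt(3)=-56.
Local maxima occur where both diagonal entries negative: (-2, -4), (-2, 3). Count: 2.

2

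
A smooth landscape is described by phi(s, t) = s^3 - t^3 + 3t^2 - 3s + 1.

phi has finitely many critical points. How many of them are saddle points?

2

phi separates as a function of s plus a function of t, so ∇phi=0 decouples.
∂phi/∂s = 3(s - 1)(s + 1) = 0 at s ∈ {-1, 1}; ∂phi/∂t = -3t(t - 2) = 0 at t ∈ {0, 2}.
The Hessian is diagonal: diag(phi_ss, phi_tt). Second derivatives: phi_ss(-1)=-6, phi_ss(1)=6; phi_tt(0)=6, phi_tt(2)=-6.
Saddle points occur where the two diagonal entries have opposite signs: (-1, 0), (1, 2). Count: 2.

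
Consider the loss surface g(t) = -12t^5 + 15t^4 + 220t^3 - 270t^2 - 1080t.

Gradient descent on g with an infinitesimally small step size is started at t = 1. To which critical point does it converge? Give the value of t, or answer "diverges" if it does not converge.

g'(t) = -60(t - 3)(t - 2)(t + 1)(t + 3), so g'(1) = -960.
Gradient descent moves in the -g' direction, i.e. t is increasing.
The nearest critical point in that direction is t = 2, where g'' = 900 > 0 (a local minimum). The iterate converges there.

2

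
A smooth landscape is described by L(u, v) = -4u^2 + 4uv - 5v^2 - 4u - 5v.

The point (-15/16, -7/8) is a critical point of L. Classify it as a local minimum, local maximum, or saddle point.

The Hessian of L is constant: H = [[-8, 4], [4, -10]].
det(H) = (-8)·(-10) − 4² = 64.
det(H) > 0 and tr(H) = -18 < 0, so H is negative definite and the point is a local maximum.

local maximum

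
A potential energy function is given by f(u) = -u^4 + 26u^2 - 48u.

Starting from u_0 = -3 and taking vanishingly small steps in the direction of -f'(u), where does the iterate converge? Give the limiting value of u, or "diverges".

f'(u) = -4(u - 3)(u - 1)(u + 4), so f'(-3) = -96.
Gradient descent moves in the -f' direction, i.e. u is increasing.
The nearest critical point in that direction is u = 1, where f'' = 40 > 0 (a local minimum). The iterate converges there.

1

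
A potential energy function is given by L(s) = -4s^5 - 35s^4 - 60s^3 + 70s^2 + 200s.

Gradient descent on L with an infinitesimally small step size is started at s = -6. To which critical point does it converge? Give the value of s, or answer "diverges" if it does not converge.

-5

L'(s) = -20(s - 1)(s + 1)(s + 2)(s + 5), so L'(-6) = -2800.
Gradient descent moves in the -L' direction, i.e. s is increasing.
The nearest critical point in that direction is s = -5, where L'' = 1440 > 0 (a local minimum). The iterate converges there.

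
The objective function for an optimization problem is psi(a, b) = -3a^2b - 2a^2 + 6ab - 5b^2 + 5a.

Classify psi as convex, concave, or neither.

neither

The term -3a^2b is cubic, so the Hessian is not constant.
∂²psi/∂a² = -6b - 4, which takes both signs as b varies (negative for sufficiently large b). A diagonal entry of the Hessian changing sign means the Hessian is neither positive- nor negative-semidefinite on all of R^2.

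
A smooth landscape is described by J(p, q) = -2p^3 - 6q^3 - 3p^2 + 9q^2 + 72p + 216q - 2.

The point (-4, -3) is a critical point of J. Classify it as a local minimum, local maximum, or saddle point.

local minimum

The mixed partial ∂²J/∂p∂q is 0, so the Hessian at any point is diag(J_pp, J_qq) = diag(-6(2p + 1), 18(-2q + 1)).
At (-4, -3): H = diag(42, 126).
Both eigenvalues are positive, so H is positive definite: a local minimum.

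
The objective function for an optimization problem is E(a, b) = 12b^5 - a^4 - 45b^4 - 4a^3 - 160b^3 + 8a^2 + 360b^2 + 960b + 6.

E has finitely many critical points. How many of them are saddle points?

6

E separates as a function of a plus a function of b, so ∇E=0 decouples.
∂E/∂a = -4a(a - 1)(a + 4) = 0 at a ∈ {-4, 0, 1}; ∂E/∂b = 60(b - 4)(b - 2)(b + 1)(b + 2) = 0 at b ∈ {-2, -1, 2, 4}.
The Hessian is diagonal: diag(E_aa, E_bb). Second derivatives: E_aa(-4)=-80, E_aa(0)=16, E_aa(1)=-20; E_bb(-2)=-1440, E_bb(-1)=900, E_bb(2)=-1440, E_bb(4)=3600.
Saddle points occur where the two diagonal entries have opposite signs: (-4, -1), (-4, 4), (0, -2), (0, 2), (1, -1), (1, 4). Count: 6.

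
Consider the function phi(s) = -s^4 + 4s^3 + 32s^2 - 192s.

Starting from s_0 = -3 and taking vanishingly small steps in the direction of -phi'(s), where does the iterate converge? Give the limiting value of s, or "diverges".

3

phi'(s) = -4(s - 4)(s - 3)(s + 4), so phi'(-3) = -168.
Gradient descent moves in the -phi' direction, i.e. s is increasing.
The nearest critical point in that direction is s = 3, where phi'' = 28 > 0 (a local minimum). The iterate converges there.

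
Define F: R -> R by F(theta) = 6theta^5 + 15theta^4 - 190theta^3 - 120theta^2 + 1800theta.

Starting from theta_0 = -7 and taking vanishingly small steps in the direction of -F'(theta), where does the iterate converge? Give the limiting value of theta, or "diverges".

F'(theta) = 30(theta - 3)(theta - 2)(theta + 2)(theta + 5), so F'(-7) = 27000.
Gradient descent moves in the -F' direction, i.e. theta is decreasing.
There is no critical point below theta=-7, and F' keeps the same sign, so the iterate runs off to −∞.

diverges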